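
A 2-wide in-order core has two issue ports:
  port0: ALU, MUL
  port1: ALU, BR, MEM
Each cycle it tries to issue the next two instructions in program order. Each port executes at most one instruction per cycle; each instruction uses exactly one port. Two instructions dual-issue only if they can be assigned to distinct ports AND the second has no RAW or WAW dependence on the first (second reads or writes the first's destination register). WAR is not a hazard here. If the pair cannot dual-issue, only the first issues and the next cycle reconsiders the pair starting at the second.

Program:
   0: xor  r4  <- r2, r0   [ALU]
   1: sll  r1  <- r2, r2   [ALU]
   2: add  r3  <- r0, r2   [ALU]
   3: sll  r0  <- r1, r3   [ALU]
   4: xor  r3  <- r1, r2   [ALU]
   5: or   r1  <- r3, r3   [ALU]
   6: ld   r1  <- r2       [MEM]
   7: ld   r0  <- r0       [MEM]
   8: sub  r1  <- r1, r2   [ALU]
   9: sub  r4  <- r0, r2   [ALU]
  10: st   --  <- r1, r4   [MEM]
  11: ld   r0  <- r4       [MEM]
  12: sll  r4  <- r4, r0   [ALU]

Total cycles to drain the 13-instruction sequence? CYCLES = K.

0. xor.ALU sll.ALU @i0/i1  | 2-wide
1. add.ALU @i2  | RAW r3
2. sll.ALU xor.ALU @i3/i4  | 2-wide
3. or.ALU @i5  | WAW r1
4. ld.MEM @i6  | no-port MEM/MEM
5. ld.MEM sub.ALU @i7/i8  | 2-wide
6. sub.ALU @i9  | RAW r4
7. st.MEM @i10  | no-port MEM/MEM
8. ld.MEM @i11  | RAW r0
9. sll.ALU @i12  | tail

CYCLES = 10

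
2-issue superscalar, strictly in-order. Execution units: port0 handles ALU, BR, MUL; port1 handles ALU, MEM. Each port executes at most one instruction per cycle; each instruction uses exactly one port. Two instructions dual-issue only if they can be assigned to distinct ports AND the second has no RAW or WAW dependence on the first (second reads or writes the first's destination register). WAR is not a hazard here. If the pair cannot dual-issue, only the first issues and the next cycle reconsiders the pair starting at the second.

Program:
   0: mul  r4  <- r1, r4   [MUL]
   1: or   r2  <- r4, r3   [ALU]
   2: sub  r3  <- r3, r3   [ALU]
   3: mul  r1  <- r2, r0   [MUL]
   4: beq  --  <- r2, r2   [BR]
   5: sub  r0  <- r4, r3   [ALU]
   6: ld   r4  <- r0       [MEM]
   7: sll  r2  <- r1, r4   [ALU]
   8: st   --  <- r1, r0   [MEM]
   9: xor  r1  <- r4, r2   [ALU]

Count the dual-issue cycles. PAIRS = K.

PAIRS = 3

c0: i0 mul  RAW r4
c1: i1,i2 or/sub  dual
c2: i3 mul  no-port MUL/BR
c3: i4,i5 beq/sub  dual
c4: i6 ld  RAW r4
c5: i7,i8 sll/st  dual
c6: i9 xor  tail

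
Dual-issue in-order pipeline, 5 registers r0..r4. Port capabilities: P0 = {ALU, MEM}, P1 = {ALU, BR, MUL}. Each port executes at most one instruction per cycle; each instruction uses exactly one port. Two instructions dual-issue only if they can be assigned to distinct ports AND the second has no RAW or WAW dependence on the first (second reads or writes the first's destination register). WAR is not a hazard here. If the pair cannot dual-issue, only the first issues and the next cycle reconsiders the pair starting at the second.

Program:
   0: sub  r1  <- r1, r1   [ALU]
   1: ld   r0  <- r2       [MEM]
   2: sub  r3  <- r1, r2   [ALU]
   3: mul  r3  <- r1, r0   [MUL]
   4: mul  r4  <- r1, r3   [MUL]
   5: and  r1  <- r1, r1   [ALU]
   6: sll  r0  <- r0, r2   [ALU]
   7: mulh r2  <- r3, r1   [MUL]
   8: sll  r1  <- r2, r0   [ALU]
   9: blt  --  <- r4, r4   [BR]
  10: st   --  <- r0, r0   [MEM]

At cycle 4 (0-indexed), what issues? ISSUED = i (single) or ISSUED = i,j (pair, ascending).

#0 head=0: sub/ld i0+i1 2-wide
#1 head=2: sub i2 WAW r3
#2 head=3: mul i3 no-port MUL/MUL
#3 head=4: mul/and i4+i5 2-wide
#4 head=6: sll/mulh i6+i7 2-wide
#5 head=8: sll/blt i8+i9 2-wide
#6 head=10: st i10 tail

ISSUED = 6,7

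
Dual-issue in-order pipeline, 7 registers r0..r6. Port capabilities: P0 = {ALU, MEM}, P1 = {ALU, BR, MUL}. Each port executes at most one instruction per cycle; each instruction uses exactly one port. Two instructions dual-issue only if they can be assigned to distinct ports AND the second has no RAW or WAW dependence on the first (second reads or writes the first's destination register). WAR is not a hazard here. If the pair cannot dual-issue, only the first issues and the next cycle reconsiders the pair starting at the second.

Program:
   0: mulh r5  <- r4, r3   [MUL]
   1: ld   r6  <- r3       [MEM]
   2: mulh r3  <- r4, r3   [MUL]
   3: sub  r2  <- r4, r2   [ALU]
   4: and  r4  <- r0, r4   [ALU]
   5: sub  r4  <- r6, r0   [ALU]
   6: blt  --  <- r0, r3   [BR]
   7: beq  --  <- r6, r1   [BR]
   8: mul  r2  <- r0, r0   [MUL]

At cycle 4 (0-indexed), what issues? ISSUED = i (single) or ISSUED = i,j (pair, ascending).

ISSUED = 7

t=0 i0,i1:mulh.MUL+ld.MEM ; 2-wide
t=1 i2,i3:mulh.MUL+sub.ALU ; 2-wide
t=2 i4:and.ALU ; WAW r4
t=3 i5,i6:sub.ALU+blt.BR ; 2-wide
t=4 i7:beq.BR ; no-port BR/MUL
t=5 i8:mul.MUL ; tail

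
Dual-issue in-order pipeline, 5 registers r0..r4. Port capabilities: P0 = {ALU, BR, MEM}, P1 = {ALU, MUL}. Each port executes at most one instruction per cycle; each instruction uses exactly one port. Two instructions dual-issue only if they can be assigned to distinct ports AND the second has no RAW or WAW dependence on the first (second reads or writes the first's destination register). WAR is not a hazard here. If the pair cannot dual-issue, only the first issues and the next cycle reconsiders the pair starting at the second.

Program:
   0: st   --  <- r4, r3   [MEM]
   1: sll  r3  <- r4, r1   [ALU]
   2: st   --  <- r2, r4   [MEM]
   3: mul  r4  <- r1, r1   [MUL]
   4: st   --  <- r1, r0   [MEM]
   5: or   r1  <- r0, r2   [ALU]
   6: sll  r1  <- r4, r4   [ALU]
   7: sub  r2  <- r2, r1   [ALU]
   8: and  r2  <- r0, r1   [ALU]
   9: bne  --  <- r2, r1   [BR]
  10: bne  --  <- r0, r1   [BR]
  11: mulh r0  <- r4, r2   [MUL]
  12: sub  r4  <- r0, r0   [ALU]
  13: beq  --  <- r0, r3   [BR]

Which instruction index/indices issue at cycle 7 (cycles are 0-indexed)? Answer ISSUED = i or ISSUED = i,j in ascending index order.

  cy0 -> i0+i1 (st.MEM sll.ALU) 2-wide
  cy1 -> i2+i3 (st.MEM mul.MUL) 2-wide
  cy2 -> i4+i5 (st.MEM or.ALU) 2-wide
  cy3 -> i6 (sll.ALU) RAW r1
  cy4 -> i7 (sub.ALU) WAW r2
  cy5 -> i8 (and.ALU) RAW r2
  cy6 -> i9 (bne.BR) no-port BR/BR
  cy7 -> i10+i11 (bne.BR mulh.MUL) 2-wide
  cy8 -> i12+i13 (sub.ALU beq.BR) 2-wide

ISSUED = 10,11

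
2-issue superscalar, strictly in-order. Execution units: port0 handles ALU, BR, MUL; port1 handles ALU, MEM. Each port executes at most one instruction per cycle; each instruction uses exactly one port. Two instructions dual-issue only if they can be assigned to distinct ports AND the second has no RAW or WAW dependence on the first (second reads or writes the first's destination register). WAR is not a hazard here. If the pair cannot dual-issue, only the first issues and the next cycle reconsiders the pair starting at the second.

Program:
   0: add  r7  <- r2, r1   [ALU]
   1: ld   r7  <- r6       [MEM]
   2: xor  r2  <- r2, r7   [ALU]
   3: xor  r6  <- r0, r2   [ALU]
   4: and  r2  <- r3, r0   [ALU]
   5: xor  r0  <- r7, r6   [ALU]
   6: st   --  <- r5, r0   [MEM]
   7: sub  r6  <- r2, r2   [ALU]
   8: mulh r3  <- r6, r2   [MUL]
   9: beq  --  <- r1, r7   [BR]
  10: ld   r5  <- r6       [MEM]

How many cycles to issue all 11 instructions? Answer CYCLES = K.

[0] i0  add.ALU  -- WAW r7
[1] i1  ld.MEM  -- RAW r7
[2] i2  xor.ALU  -- RAW r2
[3] i3&i4  xor.ALU;and.ALU  -- dual
[4] i5  xor.ALU  -- RAW r0
[5] i6&i7  st.MEM;sub.ALU  -- dual
[6] i8  mulh.MUL  -- no-port MUL/BR
[7] i9&i10  beq.BR;ld.MEM  -- dual

CYCLES = 8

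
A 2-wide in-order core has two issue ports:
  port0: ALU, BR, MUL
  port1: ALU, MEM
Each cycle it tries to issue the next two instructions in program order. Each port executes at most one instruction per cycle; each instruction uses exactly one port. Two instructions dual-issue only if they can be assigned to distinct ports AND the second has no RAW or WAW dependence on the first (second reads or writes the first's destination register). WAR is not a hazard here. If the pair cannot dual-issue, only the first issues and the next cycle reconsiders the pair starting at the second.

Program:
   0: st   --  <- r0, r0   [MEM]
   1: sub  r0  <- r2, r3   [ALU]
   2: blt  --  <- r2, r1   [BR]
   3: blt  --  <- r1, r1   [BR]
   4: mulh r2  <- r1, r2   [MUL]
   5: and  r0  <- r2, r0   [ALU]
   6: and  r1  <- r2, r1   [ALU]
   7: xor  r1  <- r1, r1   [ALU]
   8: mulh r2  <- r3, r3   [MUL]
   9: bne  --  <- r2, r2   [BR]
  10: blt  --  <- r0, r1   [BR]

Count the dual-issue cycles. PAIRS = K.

  cy0 -> i0+i1 (st/sub) dual
  cy1 -> i2 (blt) no-port BR/BR
  cy2 -> i3 (blt) no-port BR/MUL
  cy3 -> i4 (mulh) RAW r2
  cy4 -> i5+i6 (and/and) dual
  cy5 -> i7+i8 (xor/mulh) dual
  cy6 -> i9 (bne) no-port BR/BR
  cy7 -> i10 (blt) tail

PAIRS = 3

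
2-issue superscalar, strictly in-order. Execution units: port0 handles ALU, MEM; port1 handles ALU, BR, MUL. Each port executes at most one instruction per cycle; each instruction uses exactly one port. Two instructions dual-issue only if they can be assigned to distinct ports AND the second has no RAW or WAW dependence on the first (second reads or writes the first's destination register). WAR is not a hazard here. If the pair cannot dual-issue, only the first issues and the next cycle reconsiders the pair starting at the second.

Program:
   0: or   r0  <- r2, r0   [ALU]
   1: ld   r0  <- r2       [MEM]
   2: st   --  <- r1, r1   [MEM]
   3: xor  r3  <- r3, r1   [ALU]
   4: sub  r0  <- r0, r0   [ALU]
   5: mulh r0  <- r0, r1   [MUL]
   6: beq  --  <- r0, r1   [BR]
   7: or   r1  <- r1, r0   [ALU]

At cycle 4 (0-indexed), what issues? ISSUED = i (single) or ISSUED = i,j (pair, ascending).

ISSUED = 5

t=0 i0:or.ALU ; WAW r0
t=1 i1:ld.MEM ; no-port MEM/MEM
t=2 i2+i3:st.MEM+xor.ALU ; 2-wide
t=3 i4:sub.ALU ; RAW+WAW r0
t=4 i5:mulh.MUL ; no-port MUL/BR
t=5 i6+i7:beq.BR+or.ALU ; 2-wide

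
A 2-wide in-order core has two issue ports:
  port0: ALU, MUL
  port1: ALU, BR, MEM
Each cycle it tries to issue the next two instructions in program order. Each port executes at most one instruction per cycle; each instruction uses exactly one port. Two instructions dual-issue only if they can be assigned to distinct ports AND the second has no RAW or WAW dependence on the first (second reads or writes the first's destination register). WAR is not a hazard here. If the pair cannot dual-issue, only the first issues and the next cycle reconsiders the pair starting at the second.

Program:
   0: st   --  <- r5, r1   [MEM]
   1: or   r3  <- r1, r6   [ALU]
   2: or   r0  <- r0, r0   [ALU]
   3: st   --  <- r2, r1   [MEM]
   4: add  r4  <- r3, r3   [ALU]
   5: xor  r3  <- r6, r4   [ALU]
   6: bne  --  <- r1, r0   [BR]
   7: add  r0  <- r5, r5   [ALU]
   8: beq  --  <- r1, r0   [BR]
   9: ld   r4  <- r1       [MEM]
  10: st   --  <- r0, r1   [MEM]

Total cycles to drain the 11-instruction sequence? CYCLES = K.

0. st/or @i0,i1  | pair
1. or/st @i2,i3  | pair
2. add @i4  | RAW r4
3. xor/bne @i5,i6  | pair
4. add @i7  | RAW r0
5. beq @i8  | no-port BR/MEM
6. ld @i9  | no-port MEM/MEM
7. st @i10  | tail

CYCLES = 8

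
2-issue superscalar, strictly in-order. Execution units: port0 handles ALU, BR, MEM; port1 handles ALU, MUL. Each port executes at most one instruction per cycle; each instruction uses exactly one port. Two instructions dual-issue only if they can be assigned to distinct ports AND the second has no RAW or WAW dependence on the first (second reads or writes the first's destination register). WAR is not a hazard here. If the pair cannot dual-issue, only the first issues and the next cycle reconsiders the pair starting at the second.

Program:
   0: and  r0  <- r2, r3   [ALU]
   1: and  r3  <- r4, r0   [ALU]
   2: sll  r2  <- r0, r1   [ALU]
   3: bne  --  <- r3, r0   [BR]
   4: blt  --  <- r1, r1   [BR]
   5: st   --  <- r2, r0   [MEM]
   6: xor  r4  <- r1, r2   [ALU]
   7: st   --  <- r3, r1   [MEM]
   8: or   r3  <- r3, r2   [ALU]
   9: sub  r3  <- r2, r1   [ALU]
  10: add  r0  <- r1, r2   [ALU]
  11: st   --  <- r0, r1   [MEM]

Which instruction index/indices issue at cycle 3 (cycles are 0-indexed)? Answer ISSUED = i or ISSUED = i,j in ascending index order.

#0 head=0: and i0 RAW r0
#1 head=1: and/sll i1,i2 pair
#2 head=3: bne i3 no-port BR/BR
#3 head=4: blt i4 no-port BR/MEM
#4 head=5: st/xor i5,i6 pair
#5 head=7: st/or i7,i8 pair
#6 head=9: sub/add i9,i10 pair
#7 head=11: st i11 tail

ISSUED = 4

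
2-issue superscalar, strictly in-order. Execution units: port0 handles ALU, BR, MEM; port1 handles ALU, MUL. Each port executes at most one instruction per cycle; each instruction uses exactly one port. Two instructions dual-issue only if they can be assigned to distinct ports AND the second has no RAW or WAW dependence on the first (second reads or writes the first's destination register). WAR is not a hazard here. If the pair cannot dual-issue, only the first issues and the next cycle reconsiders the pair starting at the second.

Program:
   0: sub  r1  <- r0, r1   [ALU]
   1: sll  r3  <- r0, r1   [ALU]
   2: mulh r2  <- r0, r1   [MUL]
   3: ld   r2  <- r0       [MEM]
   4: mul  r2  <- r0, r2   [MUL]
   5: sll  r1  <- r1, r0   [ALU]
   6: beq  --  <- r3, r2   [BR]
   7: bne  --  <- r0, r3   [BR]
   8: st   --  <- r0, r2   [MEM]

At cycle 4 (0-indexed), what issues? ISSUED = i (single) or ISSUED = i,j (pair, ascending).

[0] i0  sub.ALU  -- RAW r1
[1] i1,i2  sll.ALU+mulh.MUL  -- 2-wide
[2] i3  ld.MEM  -- RAW+WAW r2
[3] i4,i5  mul.MUL+sll.ALU  -- 2-wide
[4] i6  beq.BR  -- no-port BR/BR
[5] i7  bne.BR  -- no-port BR/MEM
[6] i8  st.MEM  -- tail

ISSUED = 6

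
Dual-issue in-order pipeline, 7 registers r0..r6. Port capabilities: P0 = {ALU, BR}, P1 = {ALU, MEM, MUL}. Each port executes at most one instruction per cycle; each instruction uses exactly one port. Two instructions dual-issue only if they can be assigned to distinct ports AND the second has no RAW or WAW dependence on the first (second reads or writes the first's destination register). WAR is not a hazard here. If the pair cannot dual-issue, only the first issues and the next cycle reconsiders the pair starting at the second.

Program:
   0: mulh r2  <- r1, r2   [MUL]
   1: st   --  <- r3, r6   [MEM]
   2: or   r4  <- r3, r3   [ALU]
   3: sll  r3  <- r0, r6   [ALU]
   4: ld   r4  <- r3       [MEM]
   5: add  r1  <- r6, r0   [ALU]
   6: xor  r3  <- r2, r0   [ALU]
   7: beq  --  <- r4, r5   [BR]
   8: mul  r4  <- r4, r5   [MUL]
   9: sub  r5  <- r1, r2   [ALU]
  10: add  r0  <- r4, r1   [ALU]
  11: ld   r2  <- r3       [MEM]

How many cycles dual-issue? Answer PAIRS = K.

PAIRS = 5

0. mulh @i0  | no-port MUL/MEM
1. st/or @i1+i2  | pair
2. sll @i3  | RAW r3
3. ld/add @i4+i5  | pair
4. xor/beq @i6+i7  | pair
5. mul/sub @i8+i9  | pair
6. add/ld @i10+i11  | pair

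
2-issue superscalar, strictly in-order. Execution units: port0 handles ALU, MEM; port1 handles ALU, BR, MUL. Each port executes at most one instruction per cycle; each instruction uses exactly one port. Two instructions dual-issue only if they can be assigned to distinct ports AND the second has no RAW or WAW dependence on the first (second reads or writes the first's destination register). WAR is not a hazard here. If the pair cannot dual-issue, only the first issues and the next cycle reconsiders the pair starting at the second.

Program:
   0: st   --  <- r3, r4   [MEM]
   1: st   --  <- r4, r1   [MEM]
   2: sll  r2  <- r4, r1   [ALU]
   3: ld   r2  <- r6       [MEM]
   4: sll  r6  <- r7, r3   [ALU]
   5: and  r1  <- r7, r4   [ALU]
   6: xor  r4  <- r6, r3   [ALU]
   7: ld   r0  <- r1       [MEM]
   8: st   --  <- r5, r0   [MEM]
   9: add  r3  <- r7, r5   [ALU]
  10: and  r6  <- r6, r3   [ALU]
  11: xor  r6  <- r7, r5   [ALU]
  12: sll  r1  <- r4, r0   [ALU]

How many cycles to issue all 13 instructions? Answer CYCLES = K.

0. st.MEM @i0  | no-port MEM/MEM
1. st.MEM/sll.ALU @i1&i2  | 2-wide
2. ld.MEM/sll.ALU @i3&i4  | 2-wide
3. and.ALU/xor.ALU @i5&i6  | 2-wide
4. ld.MEM @i7  | no-port MEM/MEM
5. st.MEM/add.ALU @i8&i9  | 2-wide
6. and.ALU @i10  | WAW r6
7. xor.ALU/sll.ALU @i11&i12  | 2-wide

CYCLES = 8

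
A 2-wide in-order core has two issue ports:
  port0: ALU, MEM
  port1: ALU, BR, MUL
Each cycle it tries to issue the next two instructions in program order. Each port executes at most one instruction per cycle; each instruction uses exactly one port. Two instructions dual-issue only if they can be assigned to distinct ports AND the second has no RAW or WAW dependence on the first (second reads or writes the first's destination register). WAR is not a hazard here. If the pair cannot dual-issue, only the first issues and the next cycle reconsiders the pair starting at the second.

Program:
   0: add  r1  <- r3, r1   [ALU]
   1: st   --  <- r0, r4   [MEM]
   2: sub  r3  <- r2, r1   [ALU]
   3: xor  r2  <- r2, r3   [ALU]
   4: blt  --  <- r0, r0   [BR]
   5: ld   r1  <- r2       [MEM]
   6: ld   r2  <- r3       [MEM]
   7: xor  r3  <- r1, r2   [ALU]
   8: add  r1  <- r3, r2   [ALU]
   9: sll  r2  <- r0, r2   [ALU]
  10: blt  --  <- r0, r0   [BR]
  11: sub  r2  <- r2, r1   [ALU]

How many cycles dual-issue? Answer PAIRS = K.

#0 head=0: add.ALU/st.MEM i0,i1 dual
#1 head=2: sub.ALU i2 RAW r3
#2 head=3: xor.ALU/blt.BR i3,i4 dual
#3 head=5: ld.MEM i5 no-port MEM/MEM
#4 head=6: ld.MEM i6 RAW r2
#5 head=7: xor.ALU i7 RAW r3
#6 head=8: add.ALU/sll.ALU i8,i9 dual
#7 head=10: blt.BR/sub.ALU i10,i11 dual

PAIRS = 4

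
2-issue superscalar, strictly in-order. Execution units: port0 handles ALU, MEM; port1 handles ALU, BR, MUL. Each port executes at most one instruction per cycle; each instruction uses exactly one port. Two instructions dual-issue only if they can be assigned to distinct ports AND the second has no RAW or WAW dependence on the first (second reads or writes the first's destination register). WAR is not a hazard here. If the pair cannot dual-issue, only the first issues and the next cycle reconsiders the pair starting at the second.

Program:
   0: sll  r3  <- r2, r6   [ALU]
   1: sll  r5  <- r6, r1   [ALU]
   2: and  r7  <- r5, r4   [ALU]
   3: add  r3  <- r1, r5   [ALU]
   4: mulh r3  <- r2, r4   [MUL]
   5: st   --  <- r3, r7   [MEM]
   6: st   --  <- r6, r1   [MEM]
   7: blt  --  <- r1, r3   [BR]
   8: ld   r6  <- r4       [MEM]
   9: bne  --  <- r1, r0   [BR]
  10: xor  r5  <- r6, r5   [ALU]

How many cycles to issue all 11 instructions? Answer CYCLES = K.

c0: i0/i1 sll.ALU;sll.ALU  dual
c1: i2/i3 and.ALU;add.ALU  dual
c2: i4 mulh.MUL  RAW r3
c3: i5 st.MEM  no-port MEM/MEM
c4: i6/i7 st.MEM;blt.BR  dual
c5: i8/i9 ld.MEM;bne.BR  dual
c6: i10 xor.ALU  tail

CYCLES = 7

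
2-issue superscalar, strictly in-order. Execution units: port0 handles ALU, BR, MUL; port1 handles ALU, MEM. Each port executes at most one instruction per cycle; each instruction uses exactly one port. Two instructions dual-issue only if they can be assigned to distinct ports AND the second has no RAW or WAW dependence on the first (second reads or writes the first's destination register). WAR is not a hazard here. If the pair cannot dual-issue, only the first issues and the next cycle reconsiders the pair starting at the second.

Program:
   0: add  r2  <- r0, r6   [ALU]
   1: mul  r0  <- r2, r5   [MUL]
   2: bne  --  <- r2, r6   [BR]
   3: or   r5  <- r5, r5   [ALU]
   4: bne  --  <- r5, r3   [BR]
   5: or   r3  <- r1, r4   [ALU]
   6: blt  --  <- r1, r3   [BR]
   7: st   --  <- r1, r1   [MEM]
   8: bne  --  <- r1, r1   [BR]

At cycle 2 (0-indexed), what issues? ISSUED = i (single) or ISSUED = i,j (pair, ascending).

[0] i0  add  -- RAW r2
[1] i1  mul  -- no-port MUL/BR
[2] i2,i3  bne/or  -- pair
[3] i4,i5  bne/or  -- pair
[4] i6,i7  blt/st  -- pair
[5] i8  bne  -- tail

ISSUED = 2,3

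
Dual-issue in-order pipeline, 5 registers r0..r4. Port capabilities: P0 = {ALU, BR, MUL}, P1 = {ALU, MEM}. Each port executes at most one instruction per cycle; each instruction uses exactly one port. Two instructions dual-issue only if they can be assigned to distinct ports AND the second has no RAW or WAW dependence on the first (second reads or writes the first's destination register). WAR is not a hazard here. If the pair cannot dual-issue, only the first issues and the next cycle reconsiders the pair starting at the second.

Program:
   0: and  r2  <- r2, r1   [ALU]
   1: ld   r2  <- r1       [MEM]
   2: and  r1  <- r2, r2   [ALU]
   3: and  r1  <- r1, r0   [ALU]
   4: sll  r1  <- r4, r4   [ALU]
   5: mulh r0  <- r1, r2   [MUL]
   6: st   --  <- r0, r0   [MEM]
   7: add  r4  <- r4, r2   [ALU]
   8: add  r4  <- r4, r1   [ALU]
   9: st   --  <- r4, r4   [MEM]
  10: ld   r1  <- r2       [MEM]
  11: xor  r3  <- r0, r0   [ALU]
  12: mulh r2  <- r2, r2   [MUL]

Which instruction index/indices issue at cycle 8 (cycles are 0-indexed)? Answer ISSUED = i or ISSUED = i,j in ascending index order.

ISSUED = 9

[0] i0  and  -- WAW r2
[1] i1  ld  -- RAW r2
[2] i2  and  -- RAW+WAW r1
[3] i3  and  -- WAW r1
[4] i4  sll  -- RAW r1
[5] i5  mulh  -- RAW r0
[6] i6+i7  st/add  -- pair
[7] i8  add  -- RAW r4
[8] i9  st  -- no-port MEM/MEM
[9] i10+i11  ld/xor  -- pair
[10] i12  mulh  -- tail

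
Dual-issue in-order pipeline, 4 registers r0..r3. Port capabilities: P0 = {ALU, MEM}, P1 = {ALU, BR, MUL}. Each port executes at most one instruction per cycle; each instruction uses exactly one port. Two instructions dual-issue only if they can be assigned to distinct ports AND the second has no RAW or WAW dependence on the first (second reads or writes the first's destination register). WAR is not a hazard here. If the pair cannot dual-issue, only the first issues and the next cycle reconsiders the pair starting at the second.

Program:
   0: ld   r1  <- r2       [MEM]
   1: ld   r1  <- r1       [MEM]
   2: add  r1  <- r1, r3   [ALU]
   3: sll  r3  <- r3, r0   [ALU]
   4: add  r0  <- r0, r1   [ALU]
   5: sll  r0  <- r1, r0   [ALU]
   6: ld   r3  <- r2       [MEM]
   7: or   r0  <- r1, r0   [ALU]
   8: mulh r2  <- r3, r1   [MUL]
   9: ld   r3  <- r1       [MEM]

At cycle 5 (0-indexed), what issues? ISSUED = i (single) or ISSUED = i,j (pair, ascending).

0. ld @i0  | no-port MEM/MEM
1. ld @i1  | RAW+WAW r1
2. add sll @i2,i3  | 2-wide
3. add @i4  | RAW+WAW r0
4. sll ld @i5,i6  | 2-wide
5. or mulh @i7,i8  | 2-wide
6. ld @i9  | tail

ISSUED = 7,8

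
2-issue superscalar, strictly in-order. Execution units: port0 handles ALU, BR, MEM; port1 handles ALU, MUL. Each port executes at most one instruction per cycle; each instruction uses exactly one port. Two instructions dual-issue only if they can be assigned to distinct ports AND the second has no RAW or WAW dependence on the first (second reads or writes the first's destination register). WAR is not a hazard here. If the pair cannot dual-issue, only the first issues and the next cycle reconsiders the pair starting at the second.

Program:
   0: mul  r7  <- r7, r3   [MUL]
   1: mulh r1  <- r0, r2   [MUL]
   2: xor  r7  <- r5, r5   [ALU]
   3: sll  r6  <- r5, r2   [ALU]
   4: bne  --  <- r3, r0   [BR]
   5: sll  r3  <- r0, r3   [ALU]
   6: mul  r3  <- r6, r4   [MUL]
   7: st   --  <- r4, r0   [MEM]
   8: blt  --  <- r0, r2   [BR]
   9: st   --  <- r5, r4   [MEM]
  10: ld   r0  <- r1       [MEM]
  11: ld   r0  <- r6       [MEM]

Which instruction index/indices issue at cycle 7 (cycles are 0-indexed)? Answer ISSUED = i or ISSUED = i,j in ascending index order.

ISSUED = 10

#0 head=0: mul.MUL i0 no-port MUL/MUL
#1 head=1: mulh.MUL+xor.ALU i1+i2 2-wide
#2 head=3: sll.ALU+bne.BR i3+i4 2-wide
#3 head=5: sll.ALU i5 WAW r3
#4 head=6: mul.MUL+st.MEM i6+i7 2-wide
#5 head=8: blt.BR i8 no-port BR/MEM
#6 head=9: st.MEM i9 no-port MEM/MEM
#7 head=10: ld.MEM i10 no-port MEM/MEM
#8 head=11: ld.MEM i11 tail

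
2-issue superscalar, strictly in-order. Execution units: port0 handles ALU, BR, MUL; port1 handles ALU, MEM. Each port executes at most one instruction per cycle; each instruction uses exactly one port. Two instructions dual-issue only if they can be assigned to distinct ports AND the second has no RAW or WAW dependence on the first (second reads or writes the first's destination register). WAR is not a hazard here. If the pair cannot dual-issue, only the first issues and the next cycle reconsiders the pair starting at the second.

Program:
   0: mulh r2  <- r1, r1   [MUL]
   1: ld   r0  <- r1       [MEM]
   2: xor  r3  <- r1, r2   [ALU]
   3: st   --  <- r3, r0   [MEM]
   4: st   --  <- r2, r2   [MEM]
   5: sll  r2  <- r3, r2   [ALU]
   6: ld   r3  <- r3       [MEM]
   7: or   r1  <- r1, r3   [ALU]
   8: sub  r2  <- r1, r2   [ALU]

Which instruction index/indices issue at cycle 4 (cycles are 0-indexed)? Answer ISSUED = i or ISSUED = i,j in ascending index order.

[0] i0/i1  mulh/ld  -- pair
[1] i2  xor  -- RAW r3
[2] i3  st  -- no-port MEM/MEM
[3] i4/i5  st/sll  -- pair
[4] i6  ld  -- RAW r3
[5] i7  or  -- RAW r1
[6] i8  sub  -- tail

ISSUED = 6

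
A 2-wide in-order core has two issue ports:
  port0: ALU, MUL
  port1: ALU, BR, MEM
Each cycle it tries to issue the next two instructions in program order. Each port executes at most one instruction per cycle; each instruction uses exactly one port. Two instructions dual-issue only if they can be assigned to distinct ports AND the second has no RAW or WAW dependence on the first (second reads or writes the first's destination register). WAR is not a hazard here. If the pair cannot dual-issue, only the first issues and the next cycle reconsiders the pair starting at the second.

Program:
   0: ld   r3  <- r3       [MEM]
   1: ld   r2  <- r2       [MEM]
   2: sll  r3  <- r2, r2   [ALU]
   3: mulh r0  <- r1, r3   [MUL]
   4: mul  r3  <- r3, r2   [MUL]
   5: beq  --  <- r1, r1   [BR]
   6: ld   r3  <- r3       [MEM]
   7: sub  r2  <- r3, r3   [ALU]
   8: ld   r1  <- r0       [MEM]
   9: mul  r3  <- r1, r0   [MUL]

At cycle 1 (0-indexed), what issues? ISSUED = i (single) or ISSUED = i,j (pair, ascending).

  cy0 -> i0 (ld) no-port MEM/MEM
  cy1 -> i1 (ld) RAW r2
  cy2 -> i2 (sll) RAW r3
  cy3 -> i3 (mulh) no-port MUL/MUL
  cy4 -> i4+i5 (mul;beq) dual
  cy5 -> i6 (ld) RAW r3
  cy6 -> i7+i8 (sub;ld) dual
  cy7 -> i9 (mul) tail

ISSUED = 1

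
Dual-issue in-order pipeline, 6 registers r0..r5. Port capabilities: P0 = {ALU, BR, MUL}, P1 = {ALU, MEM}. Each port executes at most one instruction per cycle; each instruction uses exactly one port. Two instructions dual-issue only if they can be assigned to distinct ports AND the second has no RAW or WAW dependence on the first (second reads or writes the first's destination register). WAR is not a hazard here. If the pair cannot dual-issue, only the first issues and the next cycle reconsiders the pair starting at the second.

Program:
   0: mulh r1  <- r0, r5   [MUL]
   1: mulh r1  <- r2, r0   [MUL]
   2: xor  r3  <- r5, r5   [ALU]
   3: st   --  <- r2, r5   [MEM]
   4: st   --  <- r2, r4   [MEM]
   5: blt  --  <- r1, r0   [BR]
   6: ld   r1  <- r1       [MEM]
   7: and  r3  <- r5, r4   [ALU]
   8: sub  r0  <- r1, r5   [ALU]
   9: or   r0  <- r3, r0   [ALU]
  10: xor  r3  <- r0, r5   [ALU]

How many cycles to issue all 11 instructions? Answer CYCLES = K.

  cy0 -> i0 (mulh) no-port MUL/MUL
  cy1 -> i1&i2 (mulh+xor) pair
  cy2 -> i3 (st) no-port MEM/MEM
  cy3 -> i4&i5 (st+blt) pair
  cy4 -> i6&i7 (ld+and) pair
  cy5 -> i8 (sub) RAW+WAW r0
  cy6 -> i9 (or) RAW r0
  cy7 -> i10 (xor) tail

CYCLES = 8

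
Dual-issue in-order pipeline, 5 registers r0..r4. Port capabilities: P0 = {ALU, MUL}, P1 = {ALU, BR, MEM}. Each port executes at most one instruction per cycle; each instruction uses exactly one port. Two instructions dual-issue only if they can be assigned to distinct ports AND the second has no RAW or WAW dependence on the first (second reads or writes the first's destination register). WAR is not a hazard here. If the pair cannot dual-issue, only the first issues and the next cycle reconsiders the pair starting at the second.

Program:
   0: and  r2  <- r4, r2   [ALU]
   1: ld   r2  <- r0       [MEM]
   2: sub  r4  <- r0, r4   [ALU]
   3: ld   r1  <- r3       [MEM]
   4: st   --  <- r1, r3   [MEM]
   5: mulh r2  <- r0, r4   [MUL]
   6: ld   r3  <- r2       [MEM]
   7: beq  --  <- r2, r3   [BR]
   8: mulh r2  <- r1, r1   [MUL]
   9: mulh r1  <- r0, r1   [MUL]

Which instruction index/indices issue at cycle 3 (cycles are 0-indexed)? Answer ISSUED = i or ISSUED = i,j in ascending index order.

ISSUED = 4,5

  cy0 -> i0 (and) WAW r2
  cy1 -> i1+i2 (ld+sub) 2-wide
  cy2 -> i3 (ld) no-port MEM/MEM
  cy3 -> i4+i5 (st+mulh) 2-wide
  cy4 -> i6 (ld) no-port MEM/BR
  cy5 -> i7+i8 (beq+mulh) 2-wide
  cy6 -> i9 (mulh) tail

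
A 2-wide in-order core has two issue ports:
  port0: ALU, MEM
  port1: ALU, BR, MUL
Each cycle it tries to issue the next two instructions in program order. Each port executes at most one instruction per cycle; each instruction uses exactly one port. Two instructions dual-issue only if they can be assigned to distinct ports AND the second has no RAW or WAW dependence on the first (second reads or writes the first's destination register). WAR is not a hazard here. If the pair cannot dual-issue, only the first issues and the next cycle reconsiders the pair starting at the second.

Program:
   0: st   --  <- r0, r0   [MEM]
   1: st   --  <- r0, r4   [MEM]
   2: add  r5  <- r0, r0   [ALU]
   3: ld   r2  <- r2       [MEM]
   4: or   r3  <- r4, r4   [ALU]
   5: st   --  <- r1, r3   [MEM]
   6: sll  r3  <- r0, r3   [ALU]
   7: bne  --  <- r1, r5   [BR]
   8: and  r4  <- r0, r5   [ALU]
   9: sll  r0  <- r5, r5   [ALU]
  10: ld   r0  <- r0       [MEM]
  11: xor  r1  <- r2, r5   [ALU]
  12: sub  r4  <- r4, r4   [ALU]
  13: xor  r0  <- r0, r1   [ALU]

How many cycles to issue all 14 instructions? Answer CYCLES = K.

  cy0 -> i0 (st.MEM) no-port MEM/MEM
  cy1 -> i1&i2 (st.MEM add.ALU) dual
  cy2 -> i3&i4 (ld.MEM or.ALU) dual
  cy3 -> i5&i6 (st.MEM sll.ALU) dual
  cy4 -> i7&i8 (bne.BR and.ALU) dual
  cy5 -> i9 (sll.ALU) RAW+WAW r0
  cy6 -> i10&i11 (ld.MEM xor.ALU) dual
  cy7 -> i12&i13 (sub.ALU xor.ALU) dual

CYCLES = 8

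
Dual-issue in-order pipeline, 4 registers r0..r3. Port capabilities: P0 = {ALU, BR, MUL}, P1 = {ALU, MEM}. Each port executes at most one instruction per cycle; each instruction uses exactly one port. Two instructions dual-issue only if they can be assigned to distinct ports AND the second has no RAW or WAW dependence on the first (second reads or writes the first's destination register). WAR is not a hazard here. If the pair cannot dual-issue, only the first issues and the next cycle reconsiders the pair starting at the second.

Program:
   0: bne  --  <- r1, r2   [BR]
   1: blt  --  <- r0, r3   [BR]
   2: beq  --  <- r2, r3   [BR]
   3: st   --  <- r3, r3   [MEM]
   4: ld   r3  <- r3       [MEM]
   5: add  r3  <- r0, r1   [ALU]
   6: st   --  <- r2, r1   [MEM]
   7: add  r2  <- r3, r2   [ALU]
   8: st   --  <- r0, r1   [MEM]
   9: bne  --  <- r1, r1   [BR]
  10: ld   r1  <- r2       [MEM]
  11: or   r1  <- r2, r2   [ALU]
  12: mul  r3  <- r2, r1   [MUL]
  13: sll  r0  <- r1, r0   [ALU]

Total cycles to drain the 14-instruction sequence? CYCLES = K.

#0 head=0: bne.BR i0 no-port BR/BR
#1 head=1: blt.BR i1 no-port BR/BR
#2 head=2: beq.BR/st.MEM i2+i3 dual
#3 head=4: ld.MEM i4 WAW r3
#4 head=5: add.ALU/st.MEM i5+i6 dual
#5 head=7: add.ALU/st.MEM i7+i8 dual
#6 head=9: bne.BR/ld.MEM i9+i10 dual
#7 head=11: or.ALU i11 RAW r1
#8 head=12: mul.MUL/sll.ALU i12+i13 dual

CYCLES = 9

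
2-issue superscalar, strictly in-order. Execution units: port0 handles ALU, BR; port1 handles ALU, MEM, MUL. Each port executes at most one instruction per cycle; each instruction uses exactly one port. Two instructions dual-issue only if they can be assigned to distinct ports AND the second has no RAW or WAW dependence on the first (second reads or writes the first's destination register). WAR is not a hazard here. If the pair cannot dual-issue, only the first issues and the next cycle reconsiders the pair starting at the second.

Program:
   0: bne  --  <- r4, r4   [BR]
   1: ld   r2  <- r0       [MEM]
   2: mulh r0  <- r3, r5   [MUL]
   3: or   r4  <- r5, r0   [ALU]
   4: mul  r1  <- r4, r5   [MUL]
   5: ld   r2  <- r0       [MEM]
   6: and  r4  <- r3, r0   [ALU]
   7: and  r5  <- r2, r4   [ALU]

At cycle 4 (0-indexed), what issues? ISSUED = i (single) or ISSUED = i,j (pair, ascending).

ISSUED = 5,6

0. bne.BR ld.MEM @i0+i1  | dual
1. mulh.MUL @i2  | RAW r0
2. or.ALU @i3  | RAW r4
3. mul.MUL @i4  | no-port MUL/MEM
4. ld.MEM and.ALU @i5+i6  | dual
5. and.ALU @i7  | tail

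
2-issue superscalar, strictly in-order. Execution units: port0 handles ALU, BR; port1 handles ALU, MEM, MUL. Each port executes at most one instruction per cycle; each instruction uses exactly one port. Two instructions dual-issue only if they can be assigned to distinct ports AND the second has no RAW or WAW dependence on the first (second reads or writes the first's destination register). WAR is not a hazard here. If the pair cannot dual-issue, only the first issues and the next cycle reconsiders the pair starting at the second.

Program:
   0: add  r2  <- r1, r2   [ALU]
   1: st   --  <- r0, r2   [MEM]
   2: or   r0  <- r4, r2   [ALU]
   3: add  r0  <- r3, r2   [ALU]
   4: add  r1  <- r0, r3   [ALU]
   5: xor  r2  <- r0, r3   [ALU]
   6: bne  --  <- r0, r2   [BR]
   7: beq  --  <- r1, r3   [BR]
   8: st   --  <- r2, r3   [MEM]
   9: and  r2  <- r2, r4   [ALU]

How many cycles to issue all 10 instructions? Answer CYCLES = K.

CYCLES = 7

0. add @i0  | RAW r2
1. st;or @i1/i2  | pair
2. add @i3  | RAW r0
3. add;xor @i4/i5  | pair
4. bne @i6  | no-port BR/BR
5. beq;st @i7/i8  | pair
6. and @i9  | tail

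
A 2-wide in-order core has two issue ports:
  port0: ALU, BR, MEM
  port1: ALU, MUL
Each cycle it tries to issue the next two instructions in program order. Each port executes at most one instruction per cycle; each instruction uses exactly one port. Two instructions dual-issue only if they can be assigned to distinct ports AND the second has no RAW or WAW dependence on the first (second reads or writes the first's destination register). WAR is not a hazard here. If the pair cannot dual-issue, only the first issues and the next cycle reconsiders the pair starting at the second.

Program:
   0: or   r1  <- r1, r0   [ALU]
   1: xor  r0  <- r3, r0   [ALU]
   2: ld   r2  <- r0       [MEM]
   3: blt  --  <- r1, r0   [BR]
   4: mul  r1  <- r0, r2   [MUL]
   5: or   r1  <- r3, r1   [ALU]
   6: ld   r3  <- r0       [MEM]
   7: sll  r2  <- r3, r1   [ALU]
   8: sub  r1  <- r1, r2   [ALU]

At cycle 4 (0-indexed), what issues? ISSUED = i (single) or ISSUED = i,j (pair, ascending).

[0] i0+i1  or+xor  -- 2-wide
[1] i2  ld  -- no-port MEM/BR
[2] i3+i4  blt+mul  -- 2-wide
[3] i5+i6  or+ld  -- 2-wide
[4] i7  sll  -- RAW r2
[5] i8  sub  -- tail

ISSUED = 7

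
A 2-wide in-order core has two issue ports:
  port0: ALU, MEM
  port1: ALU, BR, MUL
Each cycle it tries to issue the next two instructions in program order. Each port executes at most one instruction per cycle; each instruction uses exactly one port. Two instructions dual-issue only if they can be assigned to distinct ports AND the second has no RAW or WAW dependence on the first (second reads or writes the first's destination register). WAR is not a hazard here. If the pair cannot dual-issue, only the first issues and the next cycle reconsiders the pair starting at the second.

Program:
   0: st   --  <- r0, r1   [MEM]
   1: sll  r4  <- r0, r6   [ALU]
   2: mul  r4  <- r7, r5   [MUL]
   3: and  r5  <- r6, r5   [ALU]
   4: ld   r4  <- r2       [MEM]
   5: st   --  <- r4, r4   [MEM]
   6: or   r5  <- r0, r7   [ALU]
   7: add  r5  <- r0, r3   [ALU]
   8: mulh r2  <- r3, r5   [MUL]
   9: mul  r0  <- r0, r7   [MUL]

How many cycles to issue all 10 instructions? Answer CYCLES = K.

c0: i0+i1 st+sll  2-wide
c1: i2+i3 mul+and  2-wide
c2: i4 ld  no-port MEM/MEM
c3: i5+i6 st+or  2-wide
c4: i7 add  RAW r5
c5: i8 mulh  no-port MUL/MUL
c6: i9 mul  tail

CYCLES = 7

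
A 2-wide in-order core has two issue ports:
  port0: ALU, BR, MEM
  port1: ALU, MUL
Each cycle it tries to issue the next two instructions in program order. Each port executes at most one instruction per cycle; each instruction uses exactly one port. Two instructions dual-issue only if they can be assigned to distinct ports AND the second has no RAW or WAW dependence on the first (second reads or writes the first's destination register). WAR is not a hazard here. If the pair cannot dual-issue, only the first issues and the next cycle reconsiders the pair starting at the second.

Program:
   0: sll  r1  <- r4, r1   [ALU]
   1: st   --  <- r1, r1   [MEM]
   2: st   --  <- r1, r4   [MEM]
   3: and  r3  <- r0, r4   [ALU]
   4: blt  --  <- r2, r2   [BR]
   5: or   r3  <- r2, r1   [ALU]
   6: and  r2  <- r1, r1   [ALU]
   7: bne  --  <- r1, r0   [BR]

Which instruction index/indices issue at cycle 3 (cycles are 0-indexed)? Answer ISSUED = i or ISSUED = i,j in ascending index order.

ISSUED = 4,5

0. sll.ALU @i0  | RAW r1
1. st.MEM @i1  | no-port MEM/MEM
2. st.MEM;and.ALU @i2/i3  | 2-wide
3. blt.BR;or.ALU @i4/i5  | 2-wide
4. and.ALU;bne.BR @i6/i7  | 2-wide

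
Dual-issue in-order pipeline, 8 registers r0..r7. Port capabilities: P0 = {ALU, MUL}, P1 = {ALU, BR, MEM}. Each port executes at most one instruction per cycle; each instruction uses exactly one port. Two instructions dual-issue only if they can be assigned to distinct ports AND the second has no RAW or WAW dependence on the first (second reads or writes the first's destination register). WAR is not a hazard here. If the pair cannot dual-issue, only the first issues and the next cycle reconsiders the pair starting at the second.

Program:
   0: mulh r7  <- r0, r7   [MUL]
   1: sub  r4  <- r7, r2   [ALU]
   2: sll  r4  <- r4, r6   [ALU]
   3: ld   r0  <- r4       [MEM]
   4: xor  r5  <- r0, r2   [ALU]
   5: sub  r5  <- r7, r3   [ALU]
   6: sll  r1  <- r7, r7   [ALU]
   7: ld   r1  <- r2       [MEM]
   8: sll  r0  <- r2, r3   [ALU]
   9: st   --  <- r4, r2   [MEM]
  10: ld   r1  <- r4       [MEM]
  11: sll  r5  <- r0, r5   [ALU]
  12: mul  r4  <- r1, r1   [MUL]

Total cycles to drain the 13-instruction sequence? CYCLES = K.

c0: i0 mulh  RAW r7
c1: i1 sub  RAW+WAW r4
c2: i2 sll  RAW r4
c3: i3 ld  RAW r0
c4: i4 xor  WAW r5
c5: i5&i6 sub+sll  pair
c6: i7&i8 ld+sll  pair
c7: i9 st  no-port MEM/MEM
c8: i10&i11 ld+sll  pair
c9: i12 mul  tail

CYCLES = 10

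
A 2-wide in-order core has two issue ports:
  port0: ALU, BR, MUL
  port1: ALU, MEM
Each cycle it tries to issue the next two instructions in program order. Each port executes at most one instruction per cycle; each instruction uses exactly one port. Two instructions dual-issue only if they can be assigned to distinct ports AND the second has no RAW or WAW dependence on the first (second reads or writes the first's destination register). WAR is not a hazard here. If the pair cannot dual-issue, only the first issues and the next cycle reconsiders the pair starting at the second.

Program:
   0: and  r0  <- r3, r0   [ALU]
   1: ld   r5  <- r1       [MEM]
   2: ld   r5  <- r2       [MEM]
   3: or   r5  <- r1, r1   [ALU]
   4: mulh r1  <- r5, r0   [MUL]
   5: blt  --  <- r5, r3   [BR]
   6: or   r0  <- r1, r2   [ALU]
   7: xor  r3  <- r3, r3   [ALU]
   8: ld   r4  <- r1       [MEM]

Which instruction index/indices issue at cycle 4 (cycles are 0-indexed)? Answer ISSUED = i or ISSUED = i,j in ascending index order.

[0] i0+i1  and;ld  -- pair
[1] i2  ld  -- WAW r5
[2] i3  or  -- RAW r5
[3] i4  mulh  -- no-port MUL/BR
[4] i5+i6  blt;or  -- pair
[5] i7+i8  xor;ld  -- pair

ISSUED = 5,6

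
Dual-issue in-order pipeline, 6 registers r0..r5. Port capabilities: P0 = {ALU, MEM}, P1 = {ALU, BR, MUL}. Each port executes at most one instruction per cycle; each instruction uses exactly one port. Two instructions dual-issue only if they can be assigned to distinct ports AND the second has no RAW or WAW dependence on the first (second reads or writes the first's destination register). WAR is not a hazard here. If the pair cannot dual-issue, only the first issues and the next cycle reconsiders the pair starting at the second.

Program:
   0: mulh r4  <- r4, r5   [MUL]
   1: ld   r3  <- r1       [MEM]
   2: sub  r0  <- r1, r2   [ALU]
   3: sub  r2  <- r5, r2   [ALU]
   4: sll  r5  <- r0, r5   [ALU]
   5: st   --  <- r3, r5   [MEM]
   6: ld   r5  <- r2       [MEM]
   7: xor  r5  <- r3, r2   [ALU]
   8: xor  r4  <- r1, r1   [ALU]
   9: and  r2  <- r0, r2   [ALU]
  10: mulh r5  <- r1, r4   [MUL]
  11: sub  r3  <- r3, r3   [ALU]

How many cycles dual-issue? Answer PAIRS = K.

PAIRS = 4

0. mulh ld @i0&i1  | dual
1. sub sub @i2&i3  | dual
2. sll @i4  | RAW r5
3. st @i5  | no-port MEM/MEM
4. ld @i6  | WAW r5
5. xor xor @i7&i8  | dual
6. and mulh @i9&i10  | dual
7. sub @i11  | tail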